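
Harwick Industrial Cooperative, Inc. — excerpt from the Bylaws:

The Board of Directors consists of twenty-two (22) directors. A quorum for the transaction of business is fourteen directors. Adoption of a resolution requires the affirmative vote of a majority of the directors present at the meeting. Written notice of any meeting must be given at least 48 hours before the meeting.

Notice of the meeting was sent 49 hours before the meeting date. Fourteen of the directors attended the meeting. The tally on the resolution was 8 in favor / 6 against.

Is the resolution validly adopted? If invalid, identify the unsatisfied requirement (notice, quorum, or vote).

Notice: 49 hours given; 48 required (49 ≥ 48). Satisfied.
Quorum: 14 present; quorum is 14. Satisfied.
Vote: the resolution requires a majority of the directors present (14). A majority of 14 is 8, so 8 affirmative votes are needed; 8 voted in favor. Satisfied.

Valid — all requirements satisfied.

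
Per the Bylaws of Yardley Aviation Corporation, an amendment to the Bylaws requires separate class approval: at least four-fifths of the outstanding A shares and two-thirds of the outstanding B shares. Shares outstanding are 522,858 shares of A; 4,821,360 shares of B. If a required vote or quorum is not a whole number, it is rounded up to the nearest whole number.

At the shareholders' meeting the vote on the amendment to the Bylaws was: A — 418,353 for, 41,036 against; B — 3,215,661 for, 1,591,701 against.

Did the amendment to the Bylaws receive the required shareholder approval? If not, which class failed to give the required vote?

Approved — every class gave the required vote.

A: 4/5 of 522858 = 418286.40, rounded up to 418287; 418,287 required, 418,353 in favor — approved.
B: 2/3 of 4821360 = 3214240; 3,214,240 required, 3,215,661 in favor — approved.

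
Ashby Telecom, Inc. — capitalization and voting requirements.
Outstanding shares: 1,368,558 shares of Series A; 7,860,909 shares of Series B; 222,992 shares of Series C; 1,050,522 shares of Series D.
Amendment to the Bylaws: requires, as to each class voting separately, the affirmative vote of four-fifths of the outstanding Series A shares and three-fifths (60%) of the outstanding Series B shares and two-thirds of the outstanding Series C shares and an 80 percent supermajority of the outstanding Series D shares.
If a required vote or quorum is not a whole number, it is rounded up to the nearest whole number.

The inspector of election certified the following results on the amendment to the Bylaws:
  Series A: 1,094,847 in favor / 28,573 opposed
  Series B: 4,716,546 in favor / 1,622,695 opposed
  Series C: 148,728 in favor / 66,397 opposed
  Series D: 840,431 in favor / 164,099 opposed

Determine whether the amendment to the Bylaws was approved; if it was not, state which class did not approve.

Approved — every class gave the required vote.

Series A: 4/5 of 1368558 = 1094846.40, rounded up to 1094847; 1,094,847 required, 1,094,847 in favor — approved.
Series B: 3/5 of 7860909 = 4716545.40, rounded up to 4716546; 4,716,546 required, 4,716,546 in favor — approved.
Series C: 2/3 of 222992 = 148661.33, rounded up to 148662; 148,662 required, 148,728 in favor — approved.
Series D: 4/5 of 1050522 = 840417.60, rounded up to 840418; 840,418 required, 840,431 in favor — approved.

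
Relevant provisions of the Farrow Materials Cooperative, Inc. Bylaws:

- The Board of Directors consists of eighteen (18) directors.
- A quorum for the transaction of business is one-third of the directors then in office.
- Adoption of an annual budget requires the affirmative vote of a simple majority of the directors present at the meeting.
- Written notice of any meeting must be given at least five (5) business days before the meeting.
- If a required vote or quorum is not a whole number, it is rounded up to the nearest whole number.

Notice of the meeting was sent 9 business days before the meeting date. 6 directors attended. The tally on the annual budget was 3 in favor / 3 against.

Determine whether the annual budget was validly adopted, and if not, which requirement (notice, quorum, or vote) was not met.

Notice: 9 business days given; 5 required (9 ≥ 5). Satisfied.
Quorum: 6 present; quorum is 6. Satisfied.
Vote: the annual budget requires a majority of the directors present (6). A majority of 6 is 4, so 4 affirmative votes are needed; 3 voted in favor. Not satisfied.

Invalid — vote requirement not satisfied.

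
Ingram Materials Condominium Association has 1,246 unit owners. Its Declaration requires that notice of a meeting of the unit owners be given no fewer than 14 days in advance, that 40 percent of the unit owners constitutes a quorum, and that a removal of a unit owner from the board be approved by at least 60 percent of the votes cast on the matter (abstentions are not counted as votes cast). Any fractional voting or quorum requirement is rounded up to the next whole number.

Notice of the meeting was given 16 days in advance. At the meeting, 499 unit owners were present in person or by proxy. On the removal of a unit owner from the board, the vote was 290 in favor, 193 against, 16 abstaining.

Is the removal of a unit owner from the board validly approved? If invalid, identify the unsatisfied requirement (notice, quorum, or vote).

Notice: 16 days given; 14 required. Satisfied.
Quorum: 40% of 1,246 = 498.40, rounded up to 499; 499 present. Satisfied.
Vote: requires three-fifths of the votes cast (499 − 16 abstaining = 483); 3/5 of 483 = 289.80, rounded up to 290, so 290 needed; 290 in favor. Satisfied.

Valid — all requirements satisfied.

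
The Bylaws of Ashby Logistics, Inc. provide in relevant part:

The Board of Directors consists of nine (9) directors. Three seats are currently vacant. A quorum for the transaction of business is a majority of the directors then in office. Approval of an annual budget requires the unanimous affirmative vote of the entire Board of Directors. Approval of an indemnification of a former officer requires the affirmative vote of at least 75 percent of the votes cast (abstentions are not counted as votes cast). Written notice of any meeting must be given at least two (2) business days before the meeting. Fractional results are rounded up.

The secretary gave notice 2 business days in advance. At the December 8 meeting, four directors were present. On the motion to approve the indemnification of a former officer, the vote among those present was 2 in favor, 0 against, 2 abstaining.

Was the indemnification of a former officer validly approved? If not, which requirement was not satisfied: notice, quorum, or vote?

Notice: 2 business days given; 2 required (2 ≥ 2). Satisfied.
Quorum: 4 present; quorum is 4. Satisfied.
Vote: the indemnification of a former officer requires three-fourths of the votes cast (4 present − 2 abstaining = 2). 3/4 of 2 = 1.50, rounded up to 2, so 2 affirmative votes are needed; 2 voted in favor. Satisfied.

Valid — all requirements satisfied.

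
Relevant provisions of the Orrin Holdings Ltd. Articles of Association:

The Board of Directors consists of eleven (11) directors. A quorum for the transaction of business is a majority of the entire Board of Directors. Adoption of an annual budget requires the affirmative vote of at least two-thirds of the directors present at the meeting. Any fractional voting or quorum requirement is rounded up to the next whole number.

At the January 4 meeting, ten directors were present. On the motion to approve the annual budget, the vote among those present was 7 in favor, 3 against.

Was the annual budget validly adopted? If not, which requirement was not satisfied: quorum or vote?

Valid — all requirements satisfied.

Quorum: 10 present; quorum is 6. Satisfied.
Vote: the annual budget requires two-thirds of the directors present (10). 2/3 of 10 = 6.67, rounded up to 7, so 7 affirmative votes are needed; 7 voted in favor. Satisfied.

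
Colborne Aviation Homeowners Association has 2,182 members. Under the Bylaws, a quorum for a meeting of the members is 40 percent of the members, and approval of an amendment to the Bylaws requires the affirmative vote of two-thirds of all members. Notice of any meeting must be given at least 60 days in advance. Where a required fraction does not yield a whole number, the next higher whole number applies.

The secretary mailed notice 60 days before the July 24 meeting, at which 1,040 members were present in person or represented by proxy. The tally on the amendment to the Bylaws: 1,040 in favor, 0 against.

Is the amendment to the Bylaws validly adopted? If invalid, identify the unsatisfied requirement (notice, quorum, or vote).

Notice: 60 days given; 60 required. Satisfied.
Quorum: 40% of 2,182 = 872.80, rounded up to 873; 1,040 present. Satisfied.
Vote: requires two-thirds of all members (2,182); 2/3 of 2182 = 1454.67, rounded up to 1455, so 1,455 needed; 1,040 in favor. Not satisfied.

Invalid — vote requirement not satisfied.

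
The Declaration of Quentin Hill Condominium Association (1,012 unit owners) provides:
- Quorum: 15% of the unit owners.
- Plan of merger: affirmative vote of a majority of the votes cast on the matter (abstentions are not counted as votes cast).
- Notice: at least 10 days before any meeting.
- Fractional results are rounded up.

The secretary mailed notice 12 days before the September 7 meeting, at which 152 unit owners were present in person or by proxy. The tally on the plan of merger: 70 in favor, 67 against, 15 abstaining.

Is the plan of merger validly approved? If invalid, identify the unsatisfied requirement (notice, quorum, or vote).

Notice: 12 days given; 10 required. Satisfied.
Quorum: 15% of 1,012 = 151.80, rounded up to 152; 152 present. Satisfied.
Vote: requires a majority of the votes cast (152 − 15 abstaining = 137); a majority of 137 is 69, so 69 needed; 70 in favor. Satisfied.

Valid — all requirements satisfied.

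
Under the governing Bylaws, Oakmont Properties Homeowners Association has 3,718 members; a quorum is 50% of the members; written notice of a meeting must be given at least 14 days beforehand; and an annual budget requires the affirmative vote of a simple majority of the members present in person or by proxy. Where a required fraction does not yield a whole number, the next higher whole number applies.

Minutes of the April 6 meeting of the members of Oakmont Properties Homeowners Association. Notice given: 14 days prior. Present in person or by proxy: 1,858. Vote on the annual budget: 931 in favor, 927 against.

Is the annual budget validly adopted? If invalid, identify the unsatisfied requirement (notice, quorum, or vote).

Invalid — quorum requirement not satisfied.

Notice: 14 days given; 14 required. Satisfied.
Quorum: 50% of 3,718 = 1,859; 1,858 present. Not satisfied.
Vote: requires a majority of those present (1,858); a majority of 1858 is 930, so 930 needed; 931 in favor. Satisfied.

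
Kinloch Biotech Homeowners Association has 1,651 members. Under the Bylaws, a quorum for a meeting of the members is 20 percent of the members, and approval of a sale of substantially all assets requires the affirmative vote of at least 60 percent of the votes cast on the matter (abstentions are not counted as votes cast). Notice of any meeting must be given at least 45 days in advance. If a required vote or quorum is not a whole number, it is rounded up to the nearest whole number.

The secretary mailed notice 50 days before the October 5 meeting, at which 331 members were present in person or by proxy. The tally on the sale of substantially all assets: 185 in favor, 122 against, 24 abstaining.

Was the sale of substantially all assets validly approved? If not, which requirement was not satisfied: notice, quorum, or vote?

Notice: 50 days given; 45 required. Satisfied.
Quorum: 20% of 1,651 = 330.20, rounded up to 331; 331 present. Satisfied.
Vote: requires three-fifths of the votes cast (331 − 24 abstaining = 307); 3/5 of 307 = 184.20, rounded up to 185, so 185 needed; 185 in favor. Satisfied.

Valid — all requirements satisfied.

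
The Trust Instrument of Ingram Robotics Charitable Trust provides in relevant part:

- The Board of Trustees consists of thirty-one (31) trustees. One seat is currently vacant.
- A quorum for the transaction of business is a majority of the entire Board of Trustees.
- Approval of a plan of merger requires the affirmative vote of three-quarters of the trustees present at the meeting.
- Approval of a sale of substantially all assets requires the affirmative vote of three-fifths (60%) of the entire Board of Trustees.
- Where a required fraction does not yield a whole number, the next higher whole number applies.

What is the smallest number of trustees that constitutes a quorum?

16

A majority of 31 is 16.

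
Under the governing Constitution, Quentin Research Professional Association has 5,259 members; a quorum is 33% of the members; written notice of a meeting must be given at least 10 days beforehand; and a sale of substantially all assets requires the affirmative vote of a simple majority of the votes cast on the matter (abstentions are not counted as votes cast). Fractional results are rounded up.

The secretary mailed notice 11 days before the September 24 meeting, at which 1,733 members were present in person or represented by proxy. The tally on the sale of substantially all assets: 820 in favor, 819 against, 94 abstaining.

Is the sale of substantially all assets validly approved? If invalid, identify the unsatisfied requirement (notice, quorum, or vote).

Notice: 11 days given; 10 required. Satisfied.
Quorum: 33% of 5,259 = 1,735.47, rounded up to 1,736; 1,733 present. Not satisfied.
Vote: requires a majority of the votes cast (1,733 − 94 abstaining = 1,639); a majority of 1639 is 820, so 820 needed; 820 in favor. Satisfied.

Invalid — quorum requirement not satisfied.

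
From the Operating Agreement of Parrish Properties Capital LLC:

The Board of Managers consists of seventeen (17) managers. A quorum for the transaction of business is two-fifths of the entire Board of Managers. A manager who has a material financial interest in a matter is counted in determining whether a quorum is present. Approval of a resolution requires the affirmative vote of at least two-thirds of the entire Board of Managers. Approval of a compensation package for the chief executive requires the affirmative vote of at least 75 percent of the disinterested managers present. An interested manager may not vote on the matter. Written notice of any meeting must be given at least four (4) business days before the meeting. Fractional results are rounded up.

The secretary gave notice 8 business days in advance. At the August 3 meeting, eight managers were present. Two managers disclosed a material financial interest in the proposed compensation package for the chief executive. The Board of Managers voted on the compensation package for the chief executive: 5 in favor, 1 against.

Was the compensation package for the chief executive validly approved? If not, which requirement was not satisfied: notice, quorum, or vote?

Notice: 8 business days given; 4 required (8 ≥ 4). Satisfied.
Quorum: 8 present (interested managers count toward quorum); quorum is 7. Satisfied.
Vote: the compensation package for the chief executive requires three-fourths of the disinterested managers present (8 − 2 = 6). 3/4 of 6 = 4.50, rounded up to 5, so 5 affirmative votes are needed; 5 voted in favor. Satisfied.

Valid — all requirements satisfied.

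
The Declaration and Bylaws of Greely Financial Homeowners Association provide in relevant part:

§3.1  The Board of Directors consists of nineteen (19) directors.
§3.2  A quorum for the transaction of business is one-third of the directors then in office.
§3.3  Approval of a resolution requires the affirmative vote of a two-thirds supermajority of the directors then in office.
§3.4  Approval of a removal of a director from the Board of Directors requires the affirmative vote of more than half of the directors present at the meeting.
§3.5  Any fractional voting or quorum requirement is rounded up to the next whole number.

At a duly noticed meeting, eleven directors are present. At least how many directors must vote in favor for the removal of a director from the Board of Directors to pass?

6

The removal of a director from the Board of Directors requires a majority of the directors present (11).
A majority of 11 is 6.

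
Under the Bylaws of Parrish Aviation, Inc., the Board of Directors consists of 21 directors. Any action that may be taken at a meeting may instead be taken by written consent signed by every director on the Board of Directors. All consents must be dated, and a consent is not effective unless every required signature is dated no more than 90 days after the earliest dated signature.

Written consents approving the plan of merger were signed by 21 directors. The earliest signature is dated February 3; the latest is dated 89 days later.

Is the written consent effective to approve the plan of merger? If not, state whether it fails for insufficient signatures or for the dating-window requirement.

Signatures required: the unanimous vote of 21 — unanimous means all 21, so 21 needed; 21 signed. Sufficient.
Dating window: the latest signature is 89 days after the earliest; the limit is 90 days. Within the window.

Effective — both the signature and dating-window requirements are satisfied.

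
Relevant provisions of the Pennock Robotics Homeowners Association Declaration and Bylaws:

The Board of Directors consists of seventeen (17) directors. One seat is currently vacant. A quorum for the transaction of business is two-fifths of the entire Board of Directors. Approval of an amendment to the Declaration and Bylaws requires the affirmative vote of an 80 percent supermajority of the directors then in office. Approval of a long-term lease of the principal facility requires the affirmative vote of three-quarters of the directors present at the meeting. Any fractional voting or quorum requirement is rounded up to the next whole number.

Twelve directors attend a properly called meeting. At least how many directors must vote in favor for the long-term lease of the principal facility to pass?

The long-term lease of the principal facility requires three-fourths of the directors present (12).
3/4 of 12 = 9.

9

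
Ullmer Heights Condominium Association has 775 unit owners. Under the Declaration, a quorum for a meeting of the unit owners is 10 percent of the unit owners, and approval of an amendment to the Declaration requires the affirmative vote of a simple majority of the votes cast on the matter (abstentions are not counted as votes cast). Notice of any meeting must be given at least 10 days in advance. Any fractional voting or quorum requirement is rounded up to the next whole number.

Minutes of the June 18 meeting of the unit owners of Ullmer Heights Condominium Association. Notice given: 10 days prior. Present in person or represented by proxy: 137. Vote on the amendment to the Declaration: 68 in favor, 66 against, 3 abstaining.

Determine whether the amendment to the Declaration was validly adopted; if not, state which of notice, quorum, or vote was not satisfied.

Notice: 10 days given; 10 required. Satisfied.
Quorum: 10% of 775 = 77.50, rounded up to 78; 137 present. Satisfied.
Vote: requires a majority of the votes cast (137 − 3 abstaining = 134); a majority of 134 is 68, so 68 needed; 68 in favor. Satisfied.

Valid — all requirements satisfied.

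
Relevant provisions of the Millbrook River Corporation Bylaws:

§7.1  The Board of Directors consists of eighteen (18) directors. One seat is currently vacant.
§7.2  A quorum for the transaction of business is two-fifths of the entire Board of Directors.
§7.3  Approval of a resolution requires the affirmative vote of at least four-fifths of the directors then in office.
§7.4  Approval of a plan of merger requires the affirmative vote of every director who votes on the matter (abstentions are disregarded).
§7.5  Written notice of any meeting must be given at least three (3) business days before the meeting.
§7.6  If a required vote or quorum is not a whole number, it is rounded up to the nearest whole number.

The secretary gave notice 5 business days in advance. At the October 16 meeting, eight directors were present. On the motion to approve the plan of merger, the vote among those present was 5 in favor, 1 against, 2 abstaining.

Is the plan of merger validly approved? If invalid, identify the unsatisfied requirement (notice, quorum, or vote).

Invalid — vote requirement not satisfied.

Notice: 5 business days given; 3 required (5 ≥ 3). Satisfied.
Quorum: 8 present; quorum is 8. Satisfied.
Vote: the plan of merger requires the unanimous vote of the votes cast (8 present − 2 abstaining = 6). Unanimous means all 6, so 6 affirmative votes are needed; 5 voted in favor. Not satisfied.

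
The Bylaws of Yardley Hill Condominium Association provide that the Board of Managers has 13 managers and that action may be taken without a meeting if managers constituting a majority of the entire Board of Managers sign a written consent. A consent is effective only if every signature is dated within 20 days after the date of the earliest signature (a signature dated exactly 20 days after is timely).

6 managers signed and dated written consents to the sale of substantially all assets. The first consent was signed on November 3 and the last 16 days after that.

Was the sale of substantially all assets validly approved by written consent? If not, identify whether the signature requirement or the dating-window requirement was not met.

Signatures required: a majority of 13 — a majority of 13 is 7, so 7 needed; 6 signed. Insufficient.
Dating window: the latest signature is 16 days after the earliest; the limit is 20 days. Within the window.

Not effective — insufficient signatures.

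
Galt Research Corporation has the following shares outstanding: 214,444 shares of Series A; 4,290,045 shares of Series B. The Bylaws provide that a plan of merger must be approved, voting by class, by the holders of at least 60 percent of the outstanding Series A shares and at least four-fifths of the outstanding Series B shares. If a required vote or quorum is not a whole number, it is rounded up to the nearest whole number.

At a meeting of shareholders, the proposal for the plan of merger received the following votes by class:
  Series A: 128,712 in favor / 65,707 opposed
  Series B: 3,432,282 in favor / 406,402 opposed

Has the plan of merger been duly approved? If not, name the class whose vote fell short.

Approved — every class gave the required vote.

Series A: 3/5 of 214444 = 128666.40, rounded up to 128667; 128,667 required, 128,712 in favor — approved.
Series B: 4/5 of 4290045 = 3432036; 3,432,036 required, 3,432,282 in favor — approved.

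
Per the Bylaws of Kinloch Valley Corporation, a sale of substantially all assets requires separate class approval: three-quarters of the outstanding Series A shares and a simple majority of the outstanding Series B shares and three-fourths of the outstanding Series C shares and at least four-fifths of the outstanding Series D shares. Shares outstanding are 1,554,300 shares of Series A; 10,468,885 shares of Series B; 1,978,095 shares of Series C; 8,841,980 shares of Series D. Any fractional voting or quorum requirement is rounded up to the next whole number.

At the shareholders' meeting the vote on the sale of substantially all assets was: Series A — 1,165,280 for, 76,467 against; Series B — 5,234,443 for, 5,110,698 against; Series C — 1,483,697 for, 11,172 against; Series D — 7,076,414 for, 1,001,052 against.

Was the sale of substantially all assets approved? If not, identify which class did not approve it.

Series A: 3/4 of 1554300 = 1165725; 1,165,725 required, 1,165,280 in favor — not approved.
Series B: a majority of 10468885 is 5234443; 5,234,443 required, 5,234,443 in favor — approved.
Series C: 3/4 of 1978095 = 1483571.25, rounded up to 1483572; 1,483,572 required, 1,483,697 in favor — approved.
Series D: 4/5 of 8841980 = 7073584; 7,073,584 required, 7,076,414 in favor — approved.

Not approved — the Series A shares did not give the required vote.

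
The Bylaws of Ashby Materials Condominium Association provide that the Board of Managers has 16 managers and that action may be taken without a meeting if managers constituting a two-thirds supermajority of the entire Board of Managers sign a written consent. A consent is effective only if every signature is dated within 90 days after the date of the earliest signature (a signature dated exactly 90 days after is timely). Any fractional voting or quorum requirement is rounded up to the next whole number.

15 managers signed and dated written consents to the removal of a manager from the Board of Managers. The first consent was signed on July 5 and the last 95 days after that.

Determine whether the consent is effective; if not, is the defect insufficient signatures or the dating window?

Not effective — dating-window requirement not satisfied.

Signatures required: a two-thirds supermajority of 16 — 2/3 of 16 = 10.67, rounded up to 11, so 11 needed; 15 signed. Sufficient.
Dating window: the latest signature is 95 days after the earliest; the limit is 90 days. Outside the window.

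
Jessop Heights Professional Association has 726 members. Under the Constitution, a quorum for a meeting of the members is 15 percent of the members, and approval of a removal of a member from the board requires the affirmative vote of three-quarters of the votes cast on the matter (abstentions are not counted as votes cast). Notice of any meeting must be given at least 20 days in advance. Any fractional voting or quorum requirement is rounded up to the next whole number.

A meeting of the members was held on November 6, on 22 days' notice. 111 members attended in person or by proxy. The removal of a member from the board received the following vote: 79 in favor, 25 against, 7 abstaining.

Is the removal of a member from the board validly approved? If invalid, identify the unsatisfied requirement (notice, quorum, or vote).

Notice: 22 days given; 20 required. Satisfied.
Quorum: 15% of 726 = 108.90, rounded up to 109; 111 present. Satisfied.
Vote: requires three-fourths of the votes cast (111 − 7 abstaining = 104); 3/4 of 104 = 78, so 78 needed; 79 in favor. Satisfied.

Valid — all requirements satisfied.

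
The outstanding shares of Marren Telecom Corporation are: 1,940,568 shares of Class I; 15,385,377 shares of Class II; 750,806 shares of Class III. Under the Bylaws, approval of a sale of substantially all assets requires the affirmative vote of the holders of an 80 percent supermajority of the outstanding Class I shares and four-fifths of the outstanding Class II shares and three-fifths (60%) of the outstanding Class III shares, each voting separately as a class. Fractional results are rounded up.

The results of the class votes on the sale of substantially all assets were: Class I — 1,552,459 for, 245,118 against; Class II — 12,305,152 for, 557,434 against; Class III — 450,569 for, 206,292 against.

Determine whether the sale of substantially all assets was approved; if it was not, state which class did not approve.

Class I: 4/5 of 1940568 = 1552454.40, rounded up to 1552455; 1,552,455 required, 1,552,459 in favor — approved.
Class II: 4/5 of 15385377 = 12308301.60, rounded up to 12308302; 12,308,302 required, 12,305,152 in favor — not approved.
Class III: 3/5 of 750806 = 450483.60, rounded up to 450484; 450,484 required, 450,569 in favor — approved.

Not approved — the Class II shares did not give the required vote.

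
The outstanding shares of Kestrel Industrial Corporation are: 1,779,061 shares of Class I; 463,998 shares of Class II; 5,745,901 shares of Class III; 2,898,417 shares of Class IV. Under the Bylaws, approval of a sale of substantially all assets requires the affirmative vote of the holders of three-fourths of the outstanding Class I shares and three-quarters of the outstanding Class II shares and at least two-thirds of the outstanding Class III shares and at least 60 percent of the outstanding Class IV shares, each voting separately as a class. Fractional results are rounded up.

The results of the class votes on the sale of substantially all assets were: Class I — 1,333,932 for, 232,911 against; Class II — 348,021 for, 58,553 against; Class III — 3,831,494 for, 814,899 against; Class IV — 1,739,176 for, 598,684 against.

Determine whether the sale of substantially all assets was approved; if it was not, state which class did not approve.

Not approved — the Class I shares did not give the required vote.

Class I: 3/4 of 1779061 = 1334295.75, rounded up to 1334296; 1,334,296 required, 1,333,932 in favor — not approved.
Class II: 3/4 of 463998 = 347998.50, rounded up to 347999; 347,999 required, 348,021 in favor — approved.
Class III: 2/3 of 5745901 = 3830600.67, rounded up to 3830601; 3,830,601 required, 3,831,494 in favor — approved.
Class IV: 3/5 of 2898417 = 1739050.20, rounded up to 1739051; 1,739,051 required, 1,739,176 in favor — approved.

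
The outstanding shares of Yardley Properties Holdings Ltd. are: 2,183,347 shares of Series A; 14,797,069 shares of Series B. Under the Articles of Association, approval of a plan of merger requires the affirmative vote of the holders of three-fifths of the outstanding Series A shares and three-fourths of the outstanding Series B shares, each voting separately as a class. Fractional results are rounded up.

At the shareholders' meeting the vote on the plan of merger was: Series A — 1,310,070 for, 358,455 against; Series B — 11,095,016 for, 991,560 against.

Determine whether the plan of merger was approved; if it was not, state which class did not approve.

Not approved — the Series B shares did not give the required vote.

Series A: 3/5 of 2183347 = 1310008.20, rounded up to 1310009; 1,310,009 required, 1,310,070 in favor — approved.
Series B: 3/4 of 14797069 = 11097801.75, rounded up to 11097802; 11,097,802 required, 11,095,016 in favor — not approved.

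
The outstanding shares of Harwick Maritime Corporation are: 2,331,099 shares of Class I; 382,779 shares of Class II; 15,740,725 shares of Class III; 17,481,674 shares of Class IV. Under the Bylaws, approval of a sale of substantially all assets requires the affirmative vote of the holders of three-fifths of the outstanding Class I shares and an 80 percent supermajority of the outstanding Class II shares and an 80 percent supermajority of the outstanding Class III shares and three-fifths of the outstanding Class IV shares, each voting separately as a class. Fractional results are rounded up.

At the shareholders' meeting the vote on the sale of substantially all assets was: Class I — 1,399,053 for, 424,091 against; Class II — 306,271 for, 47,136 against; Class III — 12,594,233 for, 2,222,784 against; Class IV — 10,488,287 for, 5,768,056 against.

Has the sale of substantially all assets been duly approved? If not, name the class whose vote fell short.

Class I: 3/5 of 2331099 = 1398659.40, rounded up to 1398660; 1,398,660 required, 1,399,053 in favor — approved.
Class II: 4/5 of 382779 = 306223.20, rounded up to 306224; 306,224 required, 306,271 in favor — approved.
Class III: 4/5 of 15740725 = 12592580; 12,592,580 required, 12,594,233 in favor — approved.
Class IV: 3/5 of 17481674 = 10489004.40, rounded up to 10489005; 10,489,005 required, 10,488,287 in favor — not approved.

Not approved — the Class IV shares did not give the required vote.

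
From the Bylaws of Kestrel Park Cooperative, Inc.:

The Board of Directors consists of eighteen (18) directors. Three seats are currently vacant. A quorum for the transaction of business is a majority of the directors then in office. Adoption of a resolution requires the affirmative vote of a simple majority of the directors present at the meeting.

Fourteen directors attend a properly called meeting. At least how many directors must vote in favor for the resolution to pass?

The resolution requires a majority of the directors present (14).
A majority of 14 is 8.

8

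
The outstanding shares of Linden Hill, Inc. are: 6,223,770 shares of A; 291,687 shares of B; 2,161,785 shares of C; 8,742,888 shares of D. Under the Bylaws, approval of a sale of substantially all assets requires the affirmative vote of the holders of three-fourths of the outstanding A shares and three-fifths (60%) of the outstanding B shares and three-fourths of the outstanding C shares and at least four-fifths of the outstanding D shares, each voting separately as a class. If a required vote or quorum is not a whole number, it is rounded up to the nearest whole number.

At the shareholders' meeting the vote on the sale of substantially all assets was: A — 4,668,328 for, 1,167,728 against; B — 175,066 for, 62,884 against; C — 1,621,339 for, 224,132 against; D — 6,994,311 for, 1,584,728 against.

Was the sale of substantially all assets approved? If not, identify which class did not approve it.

Approved — every class gave the required vote.

A: 3/4 of 6223770 = 4667827.50, rounded up to 4667828; 4,667,828 required, 4,668,328 in favor — approved.
B: 3/5 of 291687 = 175012.20, rounded up to 175013; 175,013 required, 175,066 in favor — approved.
C: 3/4 of 2161785 = 1621338.75, rounded up to 1621339; 1,621,339 required, 1,621,339 in favor — approved.
D: 4/5 of 8742888 = 6994310.40, rounded up to 6994311; 6,994,311 required, 6,994,311 in favor — approved.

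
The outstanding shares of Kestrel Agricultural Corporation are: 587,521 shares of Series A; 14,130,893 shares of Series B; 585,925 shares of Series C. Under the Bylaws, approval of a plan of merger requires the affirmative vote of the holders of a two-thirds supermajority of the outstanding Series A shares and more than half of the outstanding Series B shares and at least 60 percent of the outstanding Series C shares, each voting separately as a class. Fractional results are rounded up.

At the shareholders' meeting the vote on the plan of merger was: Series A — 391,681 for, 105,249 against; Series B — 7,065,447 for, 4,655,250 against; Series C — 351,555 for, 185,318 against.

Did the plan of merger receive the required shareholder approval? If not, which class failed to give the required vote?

Approved — every class gave the required vote.

Series A: 2/3 of 587521 = 391680.67, rounded up to 391681; 391,681 required, 391,681 in favor — approved.
Series B: a majority of 14130893 is 7065447; 7,065,447 required, 7,065,447 in favor — approved.
Series C: 3/5 of 585925 = 351555; 351,555 required, 351,555 in favor — approved.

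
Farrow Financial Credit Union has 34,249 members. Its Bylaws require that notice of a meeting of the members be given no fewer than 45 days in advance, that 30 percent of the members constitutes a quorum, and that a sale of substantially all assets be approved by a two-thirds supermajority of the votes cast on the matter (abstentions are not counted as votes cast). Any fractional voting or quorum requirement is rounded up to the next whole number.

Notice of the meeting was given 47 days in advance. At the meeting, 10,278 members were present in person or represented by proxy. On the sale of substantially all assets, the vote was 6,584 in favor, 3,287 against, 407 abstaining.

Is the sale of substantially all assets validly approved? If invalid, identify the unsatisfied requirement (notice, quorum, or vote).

Notice: 47 days given; 45 required. Satisfied.
Quorum: 30% of 34,249 = 10,274.70, rounded up to 10,275; 10,278 present. Satisfied.
Vote: requires two-thirds of the votes cast (10,278 − 407 abstaining = 9,871); 2/3 of 9871 = 6580.67, rounded up to 6581, so 6,581 needed; 6,584 in favor. Satisfied.

Valid — all requirements satisfied.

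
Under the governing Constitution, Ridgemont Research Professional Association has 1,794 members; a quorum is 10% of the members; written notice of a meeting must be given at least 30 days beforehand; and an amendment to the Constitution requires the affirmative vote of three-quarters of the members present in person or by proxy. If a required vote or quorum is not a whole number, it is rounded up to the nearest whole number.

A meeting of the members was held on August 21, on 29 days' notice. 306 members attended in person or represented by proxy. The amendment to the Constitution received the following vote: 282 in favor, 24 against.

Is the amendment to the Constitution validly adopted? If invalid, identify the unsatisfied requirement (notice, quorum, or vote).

Notice: 29 days given; 30 required. Not satisfied.
Quorum: 10% of 1,794 = 179.40, rounded up to 180; 306 present. Satisfied.
Vote: requires three-fourths of those present (306); 3/4 of 306 = 229.50, rounded up to 230, so 230 needed; 282 in favor. Satisfied.

Invalid — notice requirement not satisfied.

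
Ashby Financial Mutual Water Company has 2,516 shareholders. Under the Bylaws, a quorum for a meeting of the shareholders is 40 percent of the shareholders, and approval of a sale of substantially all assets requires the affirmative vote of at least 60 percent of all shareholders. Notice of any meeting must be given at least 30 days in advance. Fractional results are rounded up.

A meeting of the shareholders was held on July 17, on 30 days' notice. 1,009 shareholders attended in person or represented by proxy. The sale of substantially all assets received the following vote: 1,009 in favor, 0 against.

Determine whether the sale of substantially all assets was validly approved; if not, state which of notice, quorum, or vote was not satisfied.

Invalid — vote requirement not satisfied.

Notice: 30 days given; 30 required. Satisfied.
Quorum: 40% of 2,516 = 1,006.40, rounded up to 1,007; 1,009 present. Satisfied.
Vote: requires three-fifths of all shareholders (2,516); 3/5 of 2516 = 1509.60, rounded up to 1510, so 1,510 needed; 1,009 in favor. Not satisfied.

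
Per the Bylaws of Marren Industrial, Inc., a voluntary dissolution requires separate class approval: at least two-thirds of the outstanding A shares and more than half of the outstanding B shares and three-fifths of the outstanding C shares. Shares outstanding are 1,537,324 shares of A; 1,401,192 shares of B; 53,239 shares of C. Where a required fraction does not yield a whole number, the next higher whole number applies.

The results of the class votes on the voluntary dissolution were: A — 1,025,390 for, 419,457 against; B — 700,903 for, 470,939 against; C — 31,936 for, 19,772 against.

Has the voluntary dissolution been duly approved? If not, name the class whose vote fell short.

A: 2/3 of 1537324 = 1024882.67, rounded up to 1024883; 1,024,883 required, 1,025,390 in favor — approved.
B: a majority of 1401192 is 700597; 700,597 required, 700,903 in favor — approved.
C: 3/5 of 53239 = 31943.40, rounded up to 31944; 31,944 required, 31,936 in favor — not approved.

Not approved — the C shares did not give the required vote.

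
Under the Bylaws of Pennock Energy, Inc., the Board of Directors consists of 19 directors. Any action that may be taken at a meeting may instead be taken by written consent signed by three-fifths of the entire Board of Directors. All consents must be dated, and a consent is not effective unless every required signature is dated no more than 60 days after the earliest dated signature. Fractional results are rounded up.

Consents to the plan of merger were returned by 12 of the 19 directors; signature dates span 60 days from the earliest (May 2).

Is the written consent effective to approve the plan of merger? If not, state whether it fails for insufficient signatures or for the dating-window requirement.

Effective — both the signature and dating-window requirements are satisfied.

Signatures required: three-fifths of 19 — 3/5 of 19 = 11.40, rounded up to 12, so 12 needed; 12 signed. Sufficient.
Dating window: the latest signature is 60 days after the earliest; the limit is 60 days. Within the window.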